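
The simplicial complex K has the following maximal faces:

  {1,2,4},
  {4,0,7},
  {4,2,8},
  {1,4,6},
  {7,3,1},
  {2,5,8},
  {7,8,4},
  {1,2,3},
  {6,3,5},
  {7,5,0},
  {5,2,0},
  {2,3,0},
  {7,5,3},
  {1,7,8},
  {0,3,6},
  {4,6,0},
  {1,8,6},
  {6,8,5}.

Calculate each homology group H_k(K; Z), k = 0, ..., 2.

Take the total order 0 < 1 < 2 < 3 < 4 < 5 < 6 < 7 < 8 on the vertex set. Then K (dimension 2) consists of the simplices:

  0-simplices (9): [0], [1], [2], [3], [4], [5], [6], [7], [8]
  1-simplices (27): (27 of them)
  2-simplices (18): [0,2,3], [0,2,5], [0,3,6], [0,4,6], [0,4,7], [0,5,7], [1,2,3], [1,2,4], [1,3,7], [1,4,6], [1,6,8], [1,7,8], [2,4,8], [2,5,8], [3,5,6], [3,5,7], [4,7,8], [5,6,8]

so the chain groups are C_0 ≅ Z^9, C_1 ≅ Z^27, C_2 ≅ Z^18.

Boundary ∂_1: C_1 → C_0 sends each edge [p,q] (with p < q) to q − p. For instance
  ∂[5,8] = [8] − [5].
The resulting 9×27 matrix has rank 8, and its Smith normal form has invariant factors (1,1,1,1,1,1,1,1).

Boundary ∂_2: C_2 → C_1 acts by ∂[p,q,r] = [q,r] − [p,r] + [p,q]. For instance
  ∂[4,7,8] = [7,8] − [4,8] + [4,7],
  ∂[1,7,8] = [7,8] − [1,8] + [1,7].
The 27×18 boundary matrix has rank 18 and Smith normal form diag(1,1,1,1,1,1,1,1,1,1,1,1,1,1,1,1,1,2).

Now H_k = ker ∂_k / im ∂_{k+1}, so:

  H_0: rank C_0 − rank ∂_1 = 9 − 8 = 1, and the invariant factors of ∂_1 are all 1, so H_0 ≅ Z.
  H_1: rank ker ∂_1 − rank ∂_2 = (27 − 8) − 18 = 1, and ∂_2 has invariant factor 2 > 1, so H_1 ≅ Z × Z/2.
  H_2: rank ker ∂_2 − rank ∂_3 = (18 − 18) − 0 = 0, and there is no ∂_3, so H_2 ≅ 0.

(K is a triangulation of the Klein bottle.)

H_0 = Z,  H_1 = Z × Z/2,  H_2 = 0.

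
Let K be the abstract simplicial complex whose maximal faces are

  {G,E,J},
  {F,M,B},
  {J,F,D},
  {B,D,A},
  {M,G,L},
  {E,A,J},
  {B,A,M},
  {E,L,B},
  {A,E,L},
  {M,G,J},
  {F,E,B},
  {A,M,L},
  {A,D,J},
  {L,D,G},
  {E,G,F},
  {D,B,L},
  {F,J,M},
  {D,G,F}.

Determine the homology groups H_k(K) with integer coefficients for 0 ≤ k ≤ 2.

H_0 = Z,  H_1 = Z ⊕ Z/2,  H_2 = 0.

Take the total order A < B < D < E < F < G < J < L < M on the vertex set. Then K (dimension 2) consists of the simplices:

  0-simplices (9): A, B, D, E, F, G, J, L, M
  1-simplices (27): AB, AD, AE, AJ, AL, AM, BD, BE, BF, BL, BM, DF, DG, DJ, DL, EF, EG, EJ, EL, FG, FJ, FM, GJ, GL, GM, JM, LM
  2-simplices (18): ABD, ABM, ADJ, AEJ, AEL, ALM, BDL, BEF, BEL, BFM, DFG, DFJ, DGL, EFG, EGJ, FJM, GJM, GLM

Hence C_0 ≅ Z^9, C_1 ≅ Z^27, C_2 ≅ Z^18.

Boundary ∂_1: C_1 → C_0 is given by ∂[p,q] = [q] − [p].
This gives a 9×27 integer matrix of rank 8; reducing to Smith normal form yields diagonal entries (1,1,1,1,1,1,1,1).

Boundary ∂_2: C_2 → C_1 acts by ∂[p,q,r] = [q,r] − [p,r] + [p,q]. For instance
  ∂DFJ = FJ − DJ + DF,
  ∂EGJ = GJ − EJ + EG.
As a 27×18 matrix over Z this has rank 18, with invariant factors (1,1,1,1,1,1,1,1,1,1,1,1,1,1,1,1,1,2).

From H_k ≅ ker(∂_k) / im(∂_{k+1}) we obtain:

  H_0: rank C_0 − rank ∂_1 = 9 − 8 = 1, and the invariant factors of ∂_1 are all 1, so H_0 = Z.
  H_1: rank ker ∂_1 − rank ∂_2 = (27 − 8) − 18 = 1, and ∂_2 has invariant factor 2 > 1, so H_1 = Z ⊕ Z/2.
  H_2: rank ker ∂_2 − rank ∂_3 = (18 − 18) − 0 = 0, and there is no ∂_3, so H_2 = 0.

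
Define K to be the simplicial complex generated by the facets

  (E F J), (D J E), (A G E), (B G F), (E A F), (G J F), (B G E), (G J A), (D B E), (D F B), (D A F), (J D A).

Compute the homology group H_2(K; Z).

We work with the vertex ordering A < B < D < E < F < G < J. The simplices of K, each written with vertices in increasing order, are:

  0-simplices (7): A, B, D, E, F, G, J
  1-simplices (18): AD, AE, AF, AG, AJ, BD, BE, BF, BG, DE, DF, DJ, EF, EG, EJ, FG, FJ, GJ
  2-simplices (12): ADF, ADJ, AEF, AEG, AGJ, BDE, BDF, BEG, BFG, DEJ, EFJ, FGJ

giving chain groups C_0 ≅ Z^7, C_1 ≅ Z^18, C_2 ≅ Z^12.

The boundary map ∂_1: C_1 → C_0 is given by ∂[p,q] = [q] − [p].
The 7×18 boundary matrix has rank 6 and Smith normal form diag(1,1,1,1,1,1).

Boundary ∂_2: C_2 → C_1 acts by ∂[p,q,r] = [q,r] − [p,r] + [p,q]. For instance
  ∂EFJ = FJ − EJ + EF,
  ∂FGJ = GJ − FJ + FG.
The 18×12 boundary matrix has rank 12 and Smith normal form diag(1,1,1,1,1,1,1,1,1,1,1,2).

From H_k ≅ ker(∂_k) / im(∂_{k+1}) we obtain:

  H_2: rank ker ∂_2 − rank ∂_3 = (12 − 12) − 0 = 0, and there is no ∂_3, so H_2 ≅ 0.

H_2 ≅ 0.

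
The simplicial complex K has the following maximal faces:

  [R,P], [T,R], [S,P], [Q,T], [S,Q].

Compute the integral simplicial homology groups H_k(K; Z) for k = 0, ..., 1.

H_0 = Z,  H_1 = Z.

Take the total order P < Q < R < S < T on the vertex set. Then K (dimension 1) consists of the simplices:

  0-simplices (5): P, Q, R, S, T
  1-simplices (5): PR, PS, QS, QT, RT

giving chain groups C_0 ≅ Z^5, C_1 ≅ Z^5.

The boundary map ∂_1: C_1 → C_0 sends each edge [p,q] (with p < q) to q − p. For instance
  ∂QT = T − Q.
The 5×5 boundary matrix has rank 4 and Smith normal form diag(1,1,1,1).

Computing H_k = (kernel of ∂_k) / (image of ∂_{k+1}):

  H_0: rank C_0 − rank ∂_1 = 5 − 4 = 1, and the invariant factors of ∂_1 are all 1, so H_0 ≅ Z.
  H_1: rank ker ∂_1 − rank ∂_2 = (5 − 4) − 0 = 1, and there is no ∂_2, so H_1 ≅ Z.

(K is a triangulation of the circle S^1.)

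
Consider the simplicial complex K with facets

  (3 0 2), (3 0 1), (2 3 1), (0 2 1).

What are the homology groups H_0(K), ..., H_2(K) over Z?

H_0 ≅ Z,  H_1 = 0,  H_2 ≅ Z.

Order the vertices as 0 < 1 < 2 < 3. Listing each simplex with vertices in this order, K has dimension 2 with simplices:

  0-simplices (4): [0], [1], [2], [3]
  1-simplices (6): [0,1], [0,2], [0,3], [1,2], [1,3], [2,3]
  2-simplices (4): [0,1,2], [0,1,3], [0,2,3], [1,2,3]

Hence C_0 ≅ Z^4, C_1 ≅ Z^6, C_2 ≅ Z^4.

The boundary map ∂_1: C_1 → C_0 is given by ∂[p,q] = [q] − [p]. For instance
  ∂[0,2] = [2] − [0].
As a 4×6 matrix over Z this has rank 3, with invariant factors (1,1,1).

Boundary ∂_2: C_2 → C_1 acts by ∂[p,q,r] = [q,r] − [p,r] + [p,q]. For instance
  ∂[1,2,3] = [2,3] − [1,3] + [1,2],
  ∂[0,2,3] = [2,3] − [0,3] + [0,2].
The 6×4 boundary matrix has rank 3 and Smith normal form diag(1,1,1).

Computing H_k = (kernel of ∂_k) / (image of ∂_{k+1}):

  H_0: rank C_0 − rank ∂_1 = 4 − 3 = 1, and the invariant factors of ∂_1 are all 1, so H_0 = Z.
  H_1: rank ker ∂_1 − rank ∂_2 = (6 − 3) − 3 = 0, and the invariant factors of ∂_2 are all 1, so H_1 = 0.
  H_2: rank ker ∂_2 − rank ∂_3 = (4 − 3) − 0 = 1, and there is no ∂_3, so H_2 = Z.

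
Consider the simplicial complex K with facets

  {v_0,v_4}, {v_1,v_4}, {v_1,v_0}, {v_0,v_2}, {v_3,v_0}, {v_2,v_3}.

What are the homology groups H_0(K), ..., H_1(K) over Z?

H_0 ≅ Z,  H_1 ≅ Z^2.

Fix the vertex order v_0 < v_1 < v_2 < v_3 < v_4 and write every simplex with vertices in increasing order. Then dim K = 1 and the simplices of K are:

  0-simplices (5): [v_0], [v_1], [v_2], [v_3], [v_4]
  1-simplices (6): [v_0,v_1], [v_0,v_2], [v_0,v_3], [v_0,v_4], [v_1,v_4], [v_2,v_3]

Hence C_0 ≅ Z^5, C_1 ≅ Z^6.

∂_1: C_1 → C_0 sends each edge [p,q] (with p < q) to q − p.
As a 5×6 matrix over Z this has rank 4, with invariant factors (1,1,1,1).

Now H_k = ker ∂_k / im ∂_{k+1}, so:

  H_0: rank C_0 − rank ∂_1 = 5 − 4 = 1, and the invariant factors of ∂_1 are all 1, so H_0 ≅ Z.
  H_1: rank ker ∂_1 − rank ∂_2 = (6 − 4) − 0 = 2, and there is no ∂_2, so H_1 ≅ Z^2.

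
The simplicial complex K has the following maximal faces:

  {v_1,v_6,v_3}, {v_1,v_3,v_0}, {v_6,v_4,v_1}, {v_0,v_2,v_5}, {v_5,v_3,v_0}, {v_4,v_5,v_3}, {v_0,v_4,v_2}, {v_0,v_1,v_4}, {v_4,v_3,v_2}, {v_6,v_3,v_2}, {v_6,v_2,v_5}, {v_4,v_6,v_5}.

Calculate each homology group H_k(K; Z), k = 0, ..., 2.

Fix the vertex order v_0 < v_1 < v_2 < v_3 < v_4 < v_5 < v_6 and write every simplex with vertices in increasing order. Then dim K = 2 and the simplices of K are:

  0-simplices (7): [v_0], [v_1], [v_2], [v_3], [v_4], [v_5], [v_6]
  1-simplices (18): (18 of them)
  2-simplices (12): (12 of them)

Hence C_0 ≅ Z^7, C_1 ≅ Z^18, C_2 ≅ Z^12.

∂_1: C_1 → C_0 maps an edge to its endpoints' difference, ∂[p,q] = q − p. For instance
  ∂[v_0,v_5] = [v_5] − [v_0].
The resulting 7×18 matrix has rank 6, and its Smith normal form has invariant factors (1,1,1,1,1,1).

∂_2: C_2 → C_1 sends each 2-simplex [p,q,r] to [q,r] − [p,r] + [p,q]. For instance
  ∂[v_3,v_4,v_5] = [v_4,v_5] − [v_3,v_5] + [v_3,v_4],
  ∂[v_0,v_2,v_4] = [v_2,v_4] − [v_0,v_4] + [v_0,v_2].
The 18×12 boundary matrix has rank 12 and Smith normal form diag(1,1,1,1,1,1,1,1,1,1,1,2).

From H_k ≅ ker(∂_k) / im(∂_{k+1}) we obtain:

  H_0: rank C_0 − rank ∂_1 = 7 − 6 = 1, and the invariant factors of ∂_1 are all 1, so H_0 = Z.
  H_1: rank ker ∂_1 − rank ∂_2 = (18 − 6) − 12 = 0, and ∂_2 has invariant factor 2 > 1, so H_1 = Z/2.
  H_2: rank ker ∂_2 − rank ∂_3 = (12 − 12) − 0 = 0, and there is no ∂_3, so H_2 = 0.

(K is a triangulation of the real projective plane RP^2.)

H_0 = Z,  H_1 = Z/2,  H_2 = 0.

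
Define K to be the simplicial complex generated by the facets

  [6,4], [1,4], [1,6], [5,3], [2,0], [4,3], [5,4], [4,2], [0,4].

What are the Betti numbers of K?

We work with the vertex ordering 0 < 1 < 2 < 3 < 4 < 5 < 6. The simplices of K, each written with vertices in increasing order, are:

  0-simplices (7): [0], [1], [2], [3], [4], [5], [6]
  1-simplices (9): [0,2], [0,4], [1,4], [1,6], [2,4], [3,4], [3,5], [4,5], [4,6]

giving chain groups C_0 ≅ Z^7, C_1 ≅ Z^9.

The boundary map ∂_1: C_1 → C_0 sends each edge [p,q] (with p < q) to q − p.
The resulting 7×9 matrix has rank 6, and its Smith normal form has invariant factors (1,1,1,1,1,1).

Now H_k = ker ∂_k / im ∂_{k+1}, so:

  H_0: rank C_0 − rank ∂_1 = 7 − 6 = 1, and the invariant factors of ∂_1 are all 1, so H_0 ≅ Z.
  H_1: rank ker ∂_1 − rank ∂_2 = (9 − 6) − 0 = 3, and there is no ∂_2, so H_1 ≅ Z^3.

As a check, the Euler characteristic is 7 − 9 = -2, which agrees with 1 − 3 = -2.

Hence the Betti numbers are b_0 = 1, b_1 = 3.

b_0 = 1, b_1 = 3.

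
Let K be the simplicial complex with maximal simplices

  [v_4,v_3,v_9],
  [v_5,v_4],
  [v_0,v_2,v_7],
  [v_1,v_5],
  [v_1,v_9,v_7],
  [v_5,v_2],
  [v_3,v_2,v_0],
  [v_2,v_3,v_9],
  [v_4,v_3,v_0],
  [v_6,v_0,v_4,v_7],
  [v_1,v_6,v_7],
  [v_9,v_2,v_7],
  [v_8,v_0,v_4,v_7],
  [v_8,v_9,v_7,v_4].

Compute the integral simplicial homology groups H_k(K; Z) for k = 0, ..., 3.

H_0 = Z,  H_1 = Z^2,  H_2 = Z,  H_3 = 0.

Take the total order v_0 < v_1 < v_2 < v_3 < v_4 < v_5 < v_6 < v_7 < v_8 < v_9 on the vertex set. Then K (dimension 3) consists of the simplices:

  0-simplices (10): [v_0], [v_1], [v_2], [v_3], [v_4], [v_5], [v_6], [v_7], [v_8], [v_9]
  1-simplices (25): (25 of them)
  2-simplices (18): (18 of them)
  3-simplices (3): [v_0,v_4,v_6,v_7], [v_0,v_4,v_7,v_8], [v_4,v_7,v_8,v_9]

Hence C_0 ≅ Z^10, C_1 ≅ Z^25, C_2 ≅ Z^18, C_3 ≅ Z^3.

The boundary map ∂_1: C_1 → C_0 maps an edge to its endpoints' difference, ∂[p,q] = q − p.
This gives a 10×25 integer matrix of rank 9; reducing to Smith normal form yields diagonal entries (1,1,1,1,1,1,1,1,1).

∂_2: C_2 → C_1 maps a triangle to the signed sum of its edges. For instance
  ∂[v_0,v_2,v_7] = [v_2,v_7] − [v_0,v_7] + [v_0,v_2],
  ∂[v_0,v_7,v_8] = [v_7,v_8] − [v_0,v_8] + [v_0,v_7].
This gives a 25×18 integer matrix of rank 14; reducing to Smith normal form yields diagonal entries (1,1,1,1,1,1,1,1,1,1,1,1,1,1).

Boundary ∂_3: C_3 → C_2 sends each 3-simplex σ to the alternating sum Σ_i (−1)^i (σ with its i-th vertex removed). For instance
  ∂[v_0,v_4,v_7,v_8] = [v_4,v_7,v_8] − [v_0,v_7,v_8] + [v_0,v_4,v_8] − [v_0,v_4,v_7],
  ∂[v_0,v_4,v_6,v_7] = [v_4,v_6,v_7] − [v_0,v_6,v_7] + [v_0,v_4,v_7] − [v_0,v_4,v_6].
The resulting 18×3 matrix has rank 3, and its Smith normal form has invariant factors (1,1,1).

Reading off H_k = ker ∂_k / im ∂_{k+1}:

  H_0: rank C_0 − rank ∂_1 = 10 − 9 = 1, and the invariant factors of ∂_1 are all 1, so H_0 = Z.
  H_1: rank ker ∂_1 − rank ∂_2 = (25 − 9) − 14 = 2, and the invariant factors of ∂_2 are all 1, so H_1 = Z^2.
  H_2: rank ker ∂_2 − rank ∂_3 = (18 − 14) − 3 = 1, and the invariant factors of ∂_3 are all 1, so H_2 = Z.
  H_3: rank ker ∂_3 − rank ∂_4 = (3 − 3) − 0 = 0, and there is no ∂_4, so H_3 = 0.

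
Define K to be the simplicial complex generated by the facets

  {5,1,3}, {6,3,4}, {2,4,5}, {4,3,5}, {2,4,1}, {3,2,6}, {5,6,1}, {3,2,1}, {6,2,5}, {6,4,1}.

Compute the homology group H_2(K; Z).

H_2 = 0.

Take the total order 1 < 2 < 3 < 4 < 5 < 6 on the vertex set. Then K (dimension 2) consists of the simplices:

  0-simplices (6): [1], [2], [3], [4], [5], [6]
  1-simplices (15): [1,2], [1,3], [1,4], [1,5], [1,6], [2,3], [2,4], [2,5], [2,6], [3,4], [3,5], [3,6], [4,5], [4,6], [5,6]
  2-simplices (10): [1,2,3], [1,2,4], [1,3,5], [1,4,6], [1,5,6], [2,3,6], [2,4,5], [2,5,6], [3,4,5], [3,4,6]

so the chain groups are C_0 ≅ Z^6, C_1 ≅ Z^15, C_2 ≅ Z^10.

The boundary map ∂_1: C_1 → C_0 is given by ∂[p,q] = [q] − [p].
The resulting 6×15 matrix has rank 5, and its Smith normal form has invariant factors (1,1,1,1,1).

∂_2: C_2 → C_1 maps a triangle to the signed sum of its edges. For instance
  ∂[3,4,5] = [4,5] − [3,5] + [3,4],
  ∂[1,5,6] = [5,6] − [1,6] + [1,5].
The 15×10 boundary matrix has rank 10 and Smith normal form diag(1,1,1,1,1,1,1,1,1,2).

From H_k ≅ ker(∂_k) / im(∂_{k+1}) we obtain:

  H_2: rank ker ∂_2 − rank ∂_3 = (10 − 10) − 0 = 0, and there is no ∂_3, so H_2 = 0.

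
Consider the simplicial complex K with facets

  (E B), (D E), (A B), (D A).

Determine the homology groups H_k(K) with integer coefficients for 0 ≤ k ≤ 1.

Take the total order A < B < D < E on the vertex set. Then K (dimension 1) consists of the simplices:

  0-simplices (4): A, B, D, E
  1-simplices (4): AB, AD, BE, DE

Hence C_0 ≅ Z^4, C_1 ≅ Z^4.

∂_1: C_1 → C_0 is given by ∂[p,q] = [q] − [p].
The resulting 4×4 matrix has rank 3, and its Smith normal form has invariant factors (1,1,1).

Reading off H_k = ker ∂_k / im ∂_{k+1}:

  H_0: rank C_0 − rank ∂_1 = 4 − 3 = 1, and the invariant factors of ∂_1 are all 1, so H_0 ≅ Z.
  H_1: rank ker ∂_1 − rank ∂_2 = (4 − 3) − 0 = 1, and there is no ∂_2, so H_1 ≅ Z.

H_0 ≅ Z,  H_1 ≅ Z.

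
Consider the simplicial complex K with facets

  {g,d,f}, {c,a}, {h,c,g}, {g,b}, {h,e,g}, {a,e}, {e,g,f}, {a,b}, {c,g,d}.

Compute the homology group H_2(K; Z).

We work with the vertex ordering a < b < c < d < e < f < g < h. The simplices of K, each written with vertices in increasing order, are:

  0-simplices (8): a, b, c, d, e, f, g, h
  1-simplices (14): ab, ac, ae, bg, cd, cg, ch, df, dg, ef, eg, eh, fg, gh
  2-simplices (5): cdg, cgh, dfg, efg, egh

Hence C_0 ≅ Z^8, C_1 ≅ Z^14, C_2 ≅ Z^5.

Boundary ∂_1: C_1 → C_0 sends each edge [p,q] (with p < q) to q − p. For instance
  ∂bg = g − b.
The 8×14 boundary matrix has rank 7 and Smith normal form diag(1,1,1,1,1,1,1).

∂_2: C_2 → C_1 acts by ∂[p,q,r] = [q,r] − [p,r] + [p,q]. For instance
  ∂efg = fg − eg + ef,
  ∂dfg = fg − dg + df.
This gives a 14×5 integer matrix of rank 5; reducing to Smith normal form yields diagonal entries (1,1,1,1,1).

Reading off H_k = ker ∂_k / im ∂_{k+1}:

  H_2: rank ker ∂_2 − rank ∂_3 = (5 − 5) − 0 = 0, and there is no ∂_3, so H_2 ≅ 0.

H_2 ≅ 0.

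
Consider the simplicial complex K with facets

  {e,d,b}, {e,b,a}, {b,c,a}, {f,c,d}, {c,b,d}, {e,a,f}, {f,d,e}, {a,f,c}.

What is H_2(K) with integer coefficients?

We work with the vertex ordering a < b < c < d < e < f. The simplices of K, each written with vertices in increasing order, are:

  0-simplices (6): a, b, c, d, e, f
  1-simplices (12): ab, ac, ae, af, bc, bd, be, cd, cf, de, df, ef
  2-simplices (8): abc, abe, acf, aef, bcd, bde, cdf, def

so the chain groups are C_0 ≅ Z^6, C_1 ≅ Z^12, C_2 ≅ Z^8.

The boundary map ∂_1: C_1 → C_0 maps an edge to its endpoints' difference, ∂[p,q] = q − p. For instance
  ∂cf = f − c.
The 6×12 boundary matrix has rank 5 and Smith normal form diag(1,1,1,1,1).

∂_2: C_2 → C_1 maps a triangle to the signed sum of its edges. For instance
  ∂def = ef − df + de,
  ∂bde = de − be + bd.
As a 12×8 matrix over Z this has rank 7, with invariant factors (1,1,1,1,1,1,1).

Reading off H_k = ker ∂_k / im ∂_{k+1}:

  H_2: rank ker ∂_2 − rank ∂_3 = (8 − 7) − 0 = 1, and there is no ∂_3, so H_2 = Z.

H_2 ≅ Z.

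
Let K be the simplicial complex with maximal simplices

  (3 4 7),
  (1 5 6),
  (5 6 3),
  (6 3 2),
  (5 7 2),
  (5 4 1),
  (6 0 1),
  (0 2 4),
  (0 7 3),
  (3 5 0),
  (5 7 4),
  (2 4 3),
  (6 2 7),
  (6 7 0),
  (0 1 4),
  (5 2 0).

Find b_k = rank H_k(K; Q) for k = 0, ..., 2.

We work with the vertex ordering 0 < 1 < 2 < 3 < 4 < 5 < 6 < 7. The simplices of K, each written with vertices in increasing order, are:

  0-simplices (8): [0], [1], [2], [3], [4], [5], [6], [7]
  1-simplices (24): (24 of them)
  2-simplices (16): [0,1,4], [0,1,6], [0,2,4], [0,2,5], [0,3,5], [0,3,7], [0,6,7], [1,4,5], [1,5,6], [2,3,4], [2,3,6], [2,5,7], [2,6,7], [3,4,7], [3,5,6], [4,5,7]

giving chain groups C_0 ≅ Z^8, C_1 ≅ Z^24, C_2 ≅ Z^16.

∂_1: C_1 → C_0 is given by ∂[p,q] = [q] − [p]. For instance
  ∂[1,4] = [4] − [1].
As a 8×24 matrix over Z this has rank 7, with invariant factors (1,1,1,1,1,1,1).

∂_2: C_2 → C_1 acts by ∂[p,q,r] = [q,r] − [p,r] + [p,q]. For instance
  ∂[2,6,7] = [6,7] − [2,7] + [2,6],
  ∂[1,4,5] = [4,5] − [1,5] + [1,4].
As a 24×16 matrix over Z this has rank 15, with invariant factors (1,1,1,1,1,1,1,1,1,1,1,1,1,1,1).

Reading off H_k = ker ∂_k / im ∂_{k+1}:

  H_0: rank C_0 − rank ∂_1 = 8 − 7 = 1, and the invariant factors of ∂_1 are all 1, so H_0 ≅ Z.
  H_1: rank ker ∂_1 − rank ∂_2 = (24 − 7) − 15 = 2, and the invariant factors of ∂_2 are all 1, so H_1 ≅ Z^2.
  H_2: rank ker ∂_2 − rank ∂_3 = (16 − 15) − 0 = 1, and there is no ∂_3, so H_2 ≅ Z.

Hence the Betti numbers are b_0 = 1, b_1 = 2, b_2 = 1.

b_0 = 1, b_1 = 2, b_2 = 1.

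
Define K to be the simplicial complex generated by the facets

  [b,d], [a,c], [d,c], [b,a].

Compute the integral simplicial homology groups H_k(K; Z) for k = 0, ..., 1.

Order the vertices as a < b < c < d. Listing each simplex with vertices in this order, K has dimension 1 with simplices:

  0-simplices (4): a, b, c, d
  1-simplices (4): ab, ac, bd, cd

Hence C_0 ≅ Z^4, C_1 ≅ Z^4.

∂_1: C_1 → C_0 sends each edge [p,q] (with p < q) to q − p. For instance
  ∂cd = d − c.
This gives a 4×4 integer matrix of rank 3; reducing to Smith normal form yields diagonal entries (1,1,1).

From H_k ≅ ker(∂_k) / im(∂_{k+1}) we obtain:

  H_0: rank C_0 − rank ∂_1 = 4 − 3 = 1, and the invariant factors of ∂_1 are all 1, so H_0 ≅ Z.
  H_1: rank ker ∂_1 − rank ∂_2 = (4 − 3) − 0 = 1, and there is no ∂_2, so H_1 ≅ Z.

As a check, the Euler characteristic is 4 − 4 = 0, which agrees with 1 − 1 = 0.
(K is a triangulation of the circle S^1.)

H_0 = Z,  H_1 = Z.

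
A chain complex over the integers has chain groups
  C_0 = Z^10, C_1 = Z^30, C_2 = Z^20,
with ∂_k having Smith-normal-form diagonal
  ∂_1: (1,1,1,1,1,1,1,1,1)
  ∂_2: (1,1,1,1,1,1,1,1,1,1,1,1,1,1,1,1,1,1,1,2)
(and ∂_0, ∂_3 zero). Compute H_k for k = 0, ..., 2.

H_0: b_0 = 10 − 0 − 9 = 1; torsion from ∂_1 factors > 1: none. So H_0 = Z.
H_1: b_1 = 30 − 9 − 20 = 1; torsion from ∂_2 factors > 1: [2]. So H_1 = Z ⊕ Z/2.
H_2: b_2 = 20 − 20 − 0 = 0; torsion from ∂_3 factors > 1: none. So H_2 = 0.

H_0 = Z,  H_1 = Z ⊕ Z/2,  H_2 = 0.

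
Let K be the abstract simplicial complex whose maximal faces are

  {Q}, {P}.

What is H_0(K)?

K has 2 vertices.
rank ∂_0 = 0, rank ∂_1 = 0 ⇒ b_0 = 2 − 0 − 0 = 2. So H_0 = Z^2.

H_0 = Z^2.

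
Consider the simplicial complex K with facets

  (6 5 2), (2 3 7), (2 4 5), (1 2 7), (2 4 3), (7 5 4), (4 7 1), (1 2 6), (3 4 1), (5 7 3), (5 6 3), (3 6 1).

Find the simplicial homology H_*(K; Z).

Order the vertices as 1 < 2 < 3 < 4 < 5 < 6 < 7. Listing each simplex with vertices in this order, K has dimension 2 with simplices:

  0-simplices (7): [1], [2], [3], [4], [5], [6], [7]
  1-simplices (18): [1,2], [1,3], [1,4], [1,6], [1,7], [2,3], [2,4], [2,5], [2,6], [2,7], [3,4], [3,5], [3,6], [3,7], [4,5], [4,7], [5,6], [5,7]
  2-simplices (12): [1,2,6], [1,2,7], [1,3,4], [1,3,6], [1,4,7], [2,3,4], [2,3,7], [2,4,5], [2,5,6], [3,5,6], [3,5,7], [4,5,7]

giving chain groups C_0 ≅ Z^7, C_1 ≅ Z^18, C_2 ≅ Z^12.

Boundary ∂_1: C_1 → C_0 is given by ∂[p,q] = [q] − [p]. For instance
  ∂[3,6] = [6] − [3].
As a 7×18 matrix over Z this has rank 6, with invariant factors (1,1,1,1,1,1).

∂_2: C_2 → C_1 sends each 2-simplex [p,q,r] to [q,r] − [p,r] + [p,q]. For instance
  ∂[3,5,6] = [5,6] − [3,6] + [3,5],
  ∂[3,5,7] = [5,7] − [3,7] + [3,5].
The 18×12 boundary matrix has rank 12 and Smith normal form diag(1,1,1,1,1,1,1,1,1,1,1,2).

Computing H_k = (kernel of ∂_k) / (image of ∂_{k+1}):

  H_0: rank C_0 − rank ∂_1 = 7 − 6 = 1, and the invariant factors of ∂_1 are all 1, so H_0 = Z.
  H_1: rank ker ∂_1 − rank ∂_2 = (18 − 6) − 12 = 0, and ∂_2 has invariant factor 2 > 1, so H_1 = Z_2.
  H_2: rank ker ∂_2 − rank ∂_3 = (12 − 12) − 0 = 0, and there is no ∂_3, so H_2 = 0.

(K is a triangulation of the real projective plane RP^2.)

H_0 = Z,  H_1 = Z_2,  H_2 = 0.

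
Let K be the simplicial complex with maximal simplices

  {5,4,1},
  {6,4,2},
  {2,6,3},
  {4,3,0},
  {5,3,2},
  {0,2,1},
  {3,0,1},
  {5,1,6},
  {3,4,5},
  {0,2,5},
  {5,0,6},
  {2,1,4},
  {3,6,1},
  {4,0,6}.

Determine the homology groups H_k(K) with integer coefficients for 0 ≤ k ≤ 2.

H_0 ≅ Z,  H_1 ≅ Z^2,  H_2 ≅ Z.

Take the total order 0 < 1 < 2 < 3 < 4 < 5 < 6 on the vertex set. Then K (dimension 2) consists of the simplices:

  0-simplices (7): [0], [1], [2], [3], [4], [5], [6]
  1-simplices (21): [0,1], [0,2], [0,3], [0,4], [0,5], [0,6], [1,2], [1,3], [1,4], [1,5], [1,6], [2,3], [2,4], [2,5], [2,6], [3,4], [3,5], [3,6], [4,5], [4,6], [5,6]
  2-simplices (14): [0,1,2], [0,1,3], [0,2,5], [0,3,4], [0,4,6], [0,5,6], [1,2,4], [1,3,6], [1,4,5], [1,5,6], [2,3,5], [2,3,6], [2,4,6], [3,4,5]

giving chain groups C_0 ≅ Z^7, C_1 ≅ Z^21, C_2 ≅ Z^14.

∂_1: C_1 → C_0 sends each edge [p,q] (with p < q) to q − p. For instance
  ∂[3,5] = [5] − [3].
The resulting 7×21 matrix has rank 6, and its Smith normal form has invariant factors (1,1,1,1,1,1).

Boundary ∂_2: C_2 → C_1 acts by ∂[p,q,r] = [q,r] − [p,r] + [p,q]. For instance
  ∂[1,2,4] = [2,4] − [1,4] + [1,2],
  ∂[0,3,4] = [3,4] − [0,4] + [0,3].
The 21×14 boundary matrix has rank 13 and Smith normal form diag(1,1,1,1,1,1,1,1,1,1,1,1,1).

From H_k ≅ ker(∂_k) / im(∂_{k+1}) we obtain:

  H_0: rank C_0 − rank ∂_1 = 7 − 6 = 1, and the invariant factors of ∂_1 are all 1, so H_0 = Z.
  H_1: rank ker ∂_1 − rank ∂_2 = (21 − 6) − 13 = 2, and the invariant factors of ∂_2 are all 1, so H_1 = Z^2.
  H_2: rank ker ∂_2 − rank ∂_3 = (14 − 13) − 0 = 1, and there is no ∂_3, so H_2 = Z.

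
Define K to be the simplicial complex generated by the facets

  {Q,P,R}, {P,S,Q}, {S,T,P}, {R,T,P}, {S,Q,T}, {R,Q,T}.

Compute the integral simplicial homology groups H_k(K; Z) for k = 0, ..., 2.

Take the total order P < Q < R < S < T on the vertex set. Then K (dimension 2) consists of the simplices:

  0-simplices (5): P, Q, R, S, T
  1-simplices (9): PQ, PR, PS, PT, QR, QS, QT, RT, ST
  2-simplices (6): PQR, PQS, PRT, PST, QRT, QST

giving chain groups C_0 ≅ Z^5, C_1 ≅ Z^9, C_2 ≅ Z^6.

∂_1: C_1 → C_0 is given by ∂[p,q] = [q] − [p]. For instance
  ∂PR = R − P.
As a 5×9 matrix over Z this has rank 4, with invariant factors (1,1,1,1).

The boundary map ∂_2: C_2 → C_1 sends each 2-simplex [p,q,r] to [q,r] − [p,r] + [p,q]. For instance
  ∂PQR = QR − PR + PQ,
  ∂PQS = QS − PS + PQ.
The resulting 9×6 matrix has rank 5, and its Smith normal form has invariant factors (1,1,1,1,1).

Now H_k = ker ∂_k / im ∂_{k+1}, so:

  H_0: rank C_0 − rank ∂_1 = 5 − 4 = 1, and the invariant factors of ∂_1 are all 1, so H_0 ≅ Z.
  H_1: rank ker ∂_1 − rank ∂_2 = (9 − 4) − 5 = 0, and the invariant factors of ∂_2 are all 1, so H_1 ≅ 0.
  H_2: rank ker ∂_2 − rank ∂_3 = (6 − 5) − 0 = 1, and there is no ∂_3, so H_2 ≅ Z.

As a check, the Euler characteristic is 5 − 9 + 6 = 2, which agrees with 1 − 0 + 1 = 2.
(K is a triangulation of the 2-sphere S^2.)

H_0 = Z,  H_1 = 0,  H_2 = Z.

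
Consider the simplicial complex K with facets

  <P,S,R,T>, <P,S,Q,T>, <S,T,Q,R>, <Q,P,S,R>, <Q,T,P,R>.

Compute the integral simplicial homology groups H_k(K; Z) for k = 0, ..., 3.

K has 5 vertices, 10 edges, 10 triangles, 5 3-simplices.
rank ∂_0 = 0, rank ∂_1 = 4 ⇒ b_0 = 5 − 0 − 4 = 1; all invariant factors of ∂_1 are 1 so no torsion. So H_0 = Z.
rank ∂_1 = 4, rank ∂_2 = 6 ⇒ b_1 = 10 − 4 − 6 = 0; all invariant factors of ∂_2 are 1 so no torsion. So H_1 = 0.
rank ∂_2 = 6, rank ∂_3 = 4 ⇒ b_2 = 10 − 6 − 4 = 0; all invariant factors of ∂_3 are 1 so no torsion. So H_2 = 0.
rank ∂_3 = 4, rank ∂_4 = 0 ⇒ b_3 = 5 − 4 − 0 = 1. So H_3 = Z.

H_0 ≅ Z,  H_1 = 0,  H_2 = 0,  H_3 ≅ Z.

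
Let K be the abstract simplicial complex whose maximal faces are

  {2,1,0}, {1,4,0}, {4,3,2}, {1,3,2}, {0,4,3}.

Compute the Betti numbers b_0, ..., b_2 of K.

b_0 = 1, b_1 = 1, b_2 = 0.

We work with the vertex ordering 0 < 1 < 2 < 3 < 4. The simplices of K, each written with vertices in increasing order, are:

  0-simplices (5): [0], [1], [2], [3], [4]
  1-simplices (10): [0,1], [0,2], [0,3], [0,4], [1,2], [1,3], [1,4], [2,3], [2,4], [3,4]
  2-simplices (5): [0,1,2], [0,1,4], [0,3,4], [1,2,3], [2,3,4]

giving chain groups C_0 ≅ Z^5, C_1 ≅ Z^10, C_2 ≅ Z^5.

∂_1: C_1 → C_0 is given by ∂[p,q] = [q] − [p]. For instance
  ∂[1,3] = [3] − [1].
The resulting 5×10 matrix has rank 4, and its Smith normal form has invariant factors (1,1,1,1).

∂_2: C_2 → C_1 acts by ∂[p,q,r] = [q,r] − [p,r] + [p,q]. For instance
  ∂[0,1,4] = [1,4] − [0,4] + [0,1],
  ∂[0,3,4] = [3,4] − [0,4] + [0,3].
This gives a 10×5 integer matrix of rank 5; reducing to Smith normal form yields diagonal entries (1,1,1,1,1).

Now H_k = ker ∂_k / im ∂_{k+1}, so:

  H_0: rank C_0 − rank ∂_1 = 5 − 4 = 1, and the invariant factors of ∂_1 are all 1, so H_0 = Z.
  H_1: rank ker ∂_1 − rank ∂_2 = (10 − 4) − 5 = 1, and the invariant factors of ∂_2 are all 1, so H_1 = Z.
  H_2: rank ker ∂_2 − rank ∂_3 = (5 − 5) − 0 = 0, and there is no ∂_3, so H_2 = 0.

Hence the Betti numbers are b_0 = 1, b_1 = 1, b_2 = 0.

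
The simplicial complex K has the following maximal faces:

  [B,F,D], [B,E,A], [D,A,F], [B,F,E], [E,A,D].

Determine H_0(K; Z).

Take the total order A < B < D < E < F on the vertex set. Then K (dimension 2) consists of the simplices:

  0-simplices (5): A, B, D, E, F
  1-simplices (10): AB, AD, AE, AF, BD, BE, BF, DE, DF, EF
  2-simplices (5): ABE, ADE, ADF, BDF, BEF

Hence C_0 ≅ Z^5, C_1 ≅ Z^10, C_2 ≅ Z^5.

∂_1: C_1 → C_0 sends each edge [p,q] (with p < q) to q − p. For instance
  ∂BD = D − B.
The 5×10 boundary matrix has rank 4 and Smith normal form diag(1,1,1,1).

The boundary map ∂_2: C_2 → C_1 sends each 2-simplex [p,q,r] to [q,r] − [p,r] + [p,q]. For instance
  ∂ADF = DF − AF + AD,
  ∂ABE = BE − AE + AB.
This gives a 10×5 integer matrix of rank 5; reducing to Smith normal form yields diagonal entries (1,1,1,1,1).

Computing H_k = (kernel of ∂_k) / (image of ∂_{k+1}):

  H_0: rank C_0 − rank ∂_1 = 5 − 4 = 1, and the invariant factors of ∂_1 are all 1, so H_0 = Z.

H_0 = Z.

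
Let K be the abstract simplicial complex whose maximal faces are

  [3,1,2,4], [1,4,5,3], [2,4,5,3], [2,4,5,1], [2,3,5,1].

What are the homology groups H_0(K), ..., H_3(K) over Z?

Order the vertices as 1 < 2 < 3 < 4 < 5. Listing each simplex with vertices in this order, K has dimension 3 with simplices:

  0-simplices (5): [1], [2], [3], [4], [5]
  1-simplices (10): [1,2], [1,3], [1,4], [1,5], [2,3], [2,4], [2,5], [3,4], [3,5], [4,5]
  2-simplices (10): [1,2,3], [1,2,4], [1,2,5], [1,3,4], [1,3,5], [1,4,5], [2,3,4], [2,3,5], [2,4,5], [3,4,5]
  3-simplices (5): [1,2,3,4], [1,2,3,5], [1,2,4,5], [1,3,4,5], [2,3,4,5]

so the chain groups are C_0 ≅ Z^5, C_1 ≅ Z^10, C_2 ≅ Z^10, C_3 ≅ Z^5.

∂_1: C_1 → C_0 is given by ∂[p,q] = [q] − [p]. For instance
  ∂[1,2] = [2] − [1].
As a 5×10 matrix over Z this has rank 4, with invariant factors (1,1,1,1).

The boundary map ∂_2: C_2 → C_1 acts by ∂[p,q,r] = [q,r] − [p,r] + [p,q]. For instance
  ∂[1,3,4] = [3,4] − [1,4] + [1,3],
  ∂[1,2,4] = [2,4] − [1,4] + [1,2].
This gives a 10×10 integer matrix of rank 6; reducing to Smith normal form yields diagonal entries (1,1,1,1,1,1).

∂_3: C_3 → C_2 sends each 3-simplex σ to the alternating sum Σ_i (−1)^i (σ with its i-th vertex removed). For instance
  ∂[1,2,3,4] = [2,3,4] − [1,3,4] + [1,2,4] − [1,2,3],
  ∂[1,2,3,5] = [2,3,5] − [1,3,5] + [1,2,5] − [1,2,3].
As a 10×5 matrix over Z this has rank 4, with invariant factors (1,1,1,1).

From H_k ≅ ker(∂_k) / im(∂_{k+1}) we obtain:

  H_0: rank C_0 − rank ∂_1 = 5 − 4 = 1, and the invariant factors of ∂_1 are all 1, so H_0 ≅ Z.
  H_1: rank ker ∂_1 − rank ∂_2 = (10 − 4) − 6 = 0, and the invariant factors of ∂_2 are all 1, so H_1 ≅ 0.
  H_2: rank ker ∂_2 − rank ∂_3 = (10 − 6) − 4 = 0, and the invariant factors of ∂_3 are all 1, so H_2 ≅ 0.
  H_3: rank ker ∂_3 − rank ∂_4 = (5 − 4) − 0 = 1, and there is no ∂_4, so H_3 ≅ Z.

H_0 ≅ Z,  H_1 = 0,  H_2 = 0,  H_3 ≅ Z.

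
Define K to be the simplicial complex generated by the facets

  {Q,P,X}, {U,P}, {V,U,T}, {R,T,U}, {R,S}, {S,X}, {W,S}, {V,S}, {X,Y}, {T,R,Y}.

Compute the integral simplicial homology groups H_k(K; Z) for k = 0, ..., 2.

Fix the vertex order P < Q < R < S < T < U < V < W < X < Y and write every simplex with vertices in increasing order. Then dim K = 2 and the simplices of K are:

  0-simplices (10): P, Q, R, S, T, U, V, W, X, Y
  1-simplices (16): PQ, PU, PX, QX, RS, RT, RU, RY, SV, SW, SX, TU, TV, TY, UV, XY
  2-simplices (4): PQX, RTU, RTY, TUV

Hence C_0 ≅ Z^10, C_1 ≅ Z^16, C_2 ≅ Z^4.

The boundary map ∂_1: C_1 → C_0 maps an edge to its endpoints' difference, ∂[p,q] = q − p.
The 10×16 boundary matrix has rank 9 and Smith normal form diag(1,1,1,1,1,1,1,1,1).

The boundary map ∂_2: C_2 → C_1 maps a triangle to the signed sum of its edges. For instance
  ∂TUV = UV − TV + TU,
  ∂RTU = TU − RU + RT.
This gives a 16×4 integer matrix of rank 4; reducing to Smith normal form yields diagonal entries (1,1,1,1).

From H_k ≅ ker(∂_k) / im(∂_{k+1}) we obtain:

  H_0: rank C_0 − rank ∂_1 = 10 − 9 = 1, and the invariant factors of ∂_1 are all 1, so H_0 ≅ Z.
  H_1: rank ker ∂_1 − rank ∂_2 = (16 − 9) − 4 = 3, and the invariant factors of ∂_2 are all 1, so H_1 ≅ Z^3.
  H_2: rank ker ∂_2 − rank ∂_3 = (4 − 4) − 0 = 0, and there is no ∂_3, so H_2 ≅ 0.

H_0 ≅ Z,  H_1 ≅ Z^3,  H_2 = 0.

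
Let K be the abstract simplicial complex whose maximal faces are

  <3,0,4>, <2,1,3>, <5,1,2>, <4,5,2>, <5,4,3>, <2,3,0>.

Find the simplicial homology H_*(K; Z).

H_0 ≅ Z,  H_1 ≅ Z,  H_2 = 0.

Order the vertices as 0 < 1 < 2 < 3 < 4 < 5. Listing each simplex with vertices in this order, K has dimension 2 with simplices:

  0-simplices (6): [0], [1], [2], [3], [4], [5]
  1-simplices (12): [0,2], [0,3], [0,4], [1,2], [1,3], [1,5], [2,3], [2,4], [2,5], [3,4], [3,5], [4,5]
  2-simplices (6): [0,2,3], [0,3,4], [1,2,3], [1,2,5], [2,4,5], [3,4,5]

so the chain groups are C_0 ≅ Z^6, C_1 ≅ Z^12, C_2 ≅ Z^6.

∂_1: C_1 → C_0 sends each edge [p,q] (with p < q) to q − p.
As a 6×12 matrix over Z this has rank 5, with invariant factors (1,1,1,1,1).

Boundary ∂_2: C_2 → C_1 maps a triangle to the signed sum of its edges. For instance
  ∂[1,2,3] = [2,3] − [1,3] + [1,2],
  ∂[0,2,3] = [2,3] − [0,3] + [0,2].
The 12×6 boundary matrix has rank 6 and Smith normal form diag(1,1,1,1,1,1).

Reading off H_k = ker ∂_k / im ∂_{k+1}:

  H_0: rank C_0 − rank ∂_1 = 6 − 5 = 1, and the invariant factors of ∂_1 are all 1, so H_0 = Z.
  H_1: rank ker ∂_1 − rank ∂_2 = (12 − 5) − 6 = 1, and the invariant factors of ∂_2 are all 1, so H_1 = Z.
  H_2: rank ker ∂_2 − rank ∂_3 = (6 − 6) − 0 = 0, and there is no ∂_3, so H_2 = 0.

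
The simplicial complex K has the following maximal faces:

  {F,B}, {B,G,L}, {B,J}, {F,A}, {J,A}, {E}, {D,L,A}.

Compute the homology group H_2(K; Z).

Fix the vertex order A < B < D < E < F < G < J < L and write every simplex with vertices in increasing order. Then dim K = 2 and the simplices of K are:

  0-simplices (8): A, B, D, E, F, G, J, L
  1-simplices (10): AD, AF, AJ, AL, BF, BG, BJ, BL, DL, GL
  2-simplices (2): ADL, BGL

giving chain groups C_0 ≅ Z^8, C_1 ≅ Z^10, C_2 ≅ Z^2.

Boundary ∂_1: C_1 → C_0 maps an edge to its endpoints' difference, ∂[p,q] = q − p.
The resulting 8×10 matrix has rank 6, and its Smith normal form has invariant factors (1,1,1,1,1,1).

Boundary ∂_2: C_2 → C_1 sends each 2-simplex [p,q,r] to [q,r] − [p,r] + [p,q]. For instance
  ∂ADL = DL − AL + AD,
  ∂BGL = GL − BL + BG.
As a 10×2 matrix over Z this has rank 2, with invariant factors (1,1).

Reading off H_k = ker ∂_k / im ∂_{k+1}:

  H_2: rank ker ∂_2 − rank ∂_3 = (2 − 2) − 0 = 0, and there is no ∂_3, so H_2 = 0.

H_2 ≅ 0.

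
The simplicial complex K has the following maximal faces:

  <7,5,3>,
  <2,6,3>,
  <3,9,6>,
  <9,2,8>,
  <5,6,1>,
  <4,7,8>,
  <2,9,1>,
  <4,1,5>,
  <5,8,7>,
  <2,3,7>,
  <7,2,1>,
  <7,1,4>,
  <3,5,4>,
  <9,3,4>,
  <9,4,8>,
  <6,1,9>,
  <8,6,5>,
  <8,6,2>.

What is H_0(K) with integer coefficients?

H_0 ≅ Z.

Fix the vertex order 1 < 2 < 3 < 4 < 5 < 6 < 7 < 8 < 9 and write every simplex with vertices in increasing order. Then dim K = 2 and the simplices of K are:

  0-simplices (9): [1], [2], [3], [4], [5], [6], [7], [8], [9]
  1-simplices (27): (27 of them)
  2-simplices (18): [1,2,7], [1,2,9], [1,4,5], [1,4,7], [1,5,6], [1,6,9], [2,3,6], [2,3,7], [2,6,8], [2,8,9], [3,4,5], [3,4,9], [3,5,7], [3,6,9], [4,7,8], [4,8,9], [5,6,8], [5,7,8]

Hence C_0 ≅ Z^9, C_1 ≅ Z^27, C_2 ≅ Z^18.

The boundary map ∂_1: C_1 → C_0 is given by ∂[p,q] = [q] − [p].
The 9×27 boundary matrix has rank 8 and Smith normal form diag(1,1,1,1,1,1,1,1).

∂_2: C_2 → C_1 acts by ∂[p,q,r] = [q,r] − [p,r] + [p,q]. For instance
  ∂[2,3,6] = [3,6] − [2,6] + [2,3],
  ∂[5,6,8] = [6,8] − [5,8] + [5,6].
This gives a 27×18 integer matrix of rank 18; reducing to Smith normal form yields diagonal entries (1,1,1,1,1,1,1,1,1,1,1,1,1,1,1,1,1,2).

Computing H_k = (kernel of ∂_k) / (image of ∂_{k+1}):

  H_0: rank C_0 − rank ∂_1 = 9 − 8 = 1, and the invariant factors of ∂_1 are all 1, so H_0 ≅ Z.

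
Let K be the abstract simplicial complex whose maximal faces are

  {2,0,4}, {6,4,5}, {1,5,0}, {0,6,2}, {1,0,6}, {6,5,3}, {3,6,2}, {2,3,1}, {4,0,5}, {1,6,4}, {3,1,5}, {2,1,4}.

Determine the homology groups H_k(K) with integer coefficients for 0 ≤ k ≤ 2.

Take the total order 0 < 1 < 2 < 3 < 4 < 5 < 6 on the vertex set. Then K (dimension 2) consists of the simplices:

  0-simplices (7): [0], [1], [2], [3], [4], [5], [6]
  1-simplices (18): [0,1], [0,2], [0,4], [0,5], [0,6], [1,2], [1,3], [1,4], [1,5], [1,6], [2,3], [2,4], [2,6], [3,5], [3,6], [4,5], [4,6], [5,6]
  2-simplices (12): [0,1,5], [0,1,6], [0,2,4], [0,2,6], [0,4,5], [1,2,3], [1,2,4], [1,3,5], [1,4,6], [2,3,6], [3,5,6], [4,5,6]

Hence C_0 ≅ Z^7, C_1 ≅ Z^18, C_2 ≅ Z^12.

∂_1: C_1 → C_0 is given by ∂[p,q] = [q] − [p]. For instance
  ∂[5,6] = [6] − [5].
The resulting 7×18 matrix has rank 6, and its Smith normal form has invariant factors (1,1,1,1,1,1).

Boundary ∂_2: C_2 → C_1 maps a triangle to the signed sum of its edges. For instance
  ∂[3,5,6] = [5,6] − [3,6] + [3,5],
  ∂[0,1,6] = [1,6] − [0,6] + [0,1].
The resulting 18×12 matrix has rank 12, and its Smith normal form has invariant factors (1,1,1,1,1,1,1,1,1,1,1,2).

Reading off H_k = ker ∂_k / im ∂_{k+1}:

  H_0: rank C_0 − rank ∂_1 = 7 − 6 = 1, and the invariant factors of ∂_1 are all 1, so H_0 = Z.
  H_1: rank ker ∂_1 − rank ∂_2 = (18 − 6) − 12 = 0, and ∂_2 has invariant factor 2 > 1, so H_1 = Z/2.
  H_2: rank ker ∂_2 − rank ∂_3 = (12 − 12) − 0 = 0, and there is no ∂_3, so H_2 = 0.

(K is a triangulation of the real projective plane RP^2.)

H_0 ≅ Z,  H_1 ≅ Z/2,  H_2 = 0.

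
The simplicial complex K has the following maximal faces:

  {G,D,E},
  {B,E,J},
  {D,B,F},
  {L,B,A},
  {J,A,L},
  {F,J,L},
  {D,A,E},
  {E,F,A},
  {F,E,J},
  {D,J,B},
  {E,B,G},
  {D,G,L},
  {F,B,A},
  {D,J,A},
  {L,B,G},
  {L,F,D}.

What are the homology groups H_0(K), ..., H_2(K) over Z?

H_0 ≅ Z,  H_1 ≅ Z^2,  H_2 ≅ Z.

Fix the vertex order A < B < D < E < F < G < J < L and write every simplex with vertices in increasing order. Then dim K = 2 and the simplices of K are:

  0-simplices (8): A, B, D, E, F, G, J, L
  1-simplices (24): AB, AD, AE, AF, AJ, AL, BD, BE, BF, BG, BJ, BL, DE, DF, DG, DJ, DL, EF, EG, EJ, FJ, FL, GL, JL
  2-simplices (16): ABF, ABL, ADE, ADJ, AEF, AJL, BDF, BDJ, BEG, BEJ, BGL, DEG, DFL, DGL, EFJ, FJL

so the chain groups are C_0 ≅ Z^8, C_1 ≅ Z^24, C_2 ≅ Z^16.

∂_1: C_1 → C_0 maps an edge to its endpoints' difference, ∂[p,q] = q − p. For instance
  ∂DG = G − D.
The resulting 8×24 matrix has rank 7, and its Smith normal form has invariant factors (1,1,1,1,1,1,1).

The boundary map ∂_2: C_2 → C_1 acts by ∂[p,q,r] = [q,r] − [p,r] + [p,q]. For instance
  ∂BDF = DF − BF + BD,
  ∂BEG = EG − BG + BE.
The resulting 24×16 matrix has rank 15, and its Smith normal form has invariant factors (1,1,1,1,1,1,1,1,1,1,1,1,1,1,1).

From H_k ≅ ker(∂_k) / im(∂_{k+1}) we obtain:

  H_0: rank C_0 − rank ∂_1 = 8 − 7 = 1, and the invariant factors of ∂_1 are all 1, so H_0 = Z.
  H_1: rank ker ∂_1 − rank ∂_2 = (24 − 7) − 15 = 2, and the invariant factors of ∂_2 are all 1, so H_1 = Z^2.
  H_2: rank ker ∂_2 − rank ∂_3 = (16 − 15) − 0 = 1, and there is no ∂_3, so H_2 = Z.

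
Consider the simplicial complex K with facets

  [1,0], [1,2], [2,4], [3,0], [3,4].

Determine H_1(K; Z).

Fix the vertex order 0 < 1 < 2 < 3 < 4 and write every simplex with vertices in increasing order. Then dim K = 1 and the simplices of K are:

  0-simplices (5): [0], [1], [2], [3], [4]
  1-simplices (5): [0,1], [0,3], [1,2], [2,4], [3,4]

giving chain groups C_0 ≅ Z^5, C_1 ≅ Z^5.

Boundary ∂_1: C_1 → C_0 is given by ∂[p,q] = [q] − [p].
The resulting 5×5 matrix has rank 4, and its Smith normal form has invariant factors (1,1,1,1).

Reading off H_k = ker ∂_k / im ∂_{k+1}:

  H_1: rank ker ∂_1 − rank ∂_2 = (5 − 4) − 0 = 1, and there is no ∂_2, so H_1 ≅ Z.

(K is a triangulation of the circle S^1.)

H_1 ≅ Z.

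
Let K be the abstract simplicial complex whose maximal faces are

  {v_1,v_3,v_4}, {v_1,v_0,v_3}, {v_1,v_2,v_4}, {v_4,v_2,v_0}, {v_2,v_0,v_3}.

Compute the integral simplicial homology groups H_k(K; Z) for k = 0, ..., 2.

Order the vertices as v_0 < v_1 < v_2 < v_3 < v_4. Listing each simplex with vertices in this order, K has dimension 2 with simplices:

  0-simplices (5): [v_0], [v_1], [v_2], [v_3], [v_4]
  1-simplices (10): [v_0,v_1], [v_0,v_2], [v_0,v_3], [v_0,v_4], [v_1,v_2], [v_1,v_3], [v_1,v_4], [v_2,v_3], [v_2,v_4], [v_3,v_4]
  2-simplices (5): [v_0,v_1,v_3], [v_0,v_2,v_3], [v_0,v_2,v_4], [v_1,v_2,v_4], [v_1,v_3,v_4]

giving chain groups C_0 ≅ Z^5, C_1 ≅ Z^10, C_2 ≅ Z^5.

∂_1: C_1 → C_0 is given by ∂[p,q] = [q] − [p].
This gives a 5×10 integer matrix of rank 4; reducing to Smith normal form yields diagonal entries (1,1,1,1).

The boundary map ∂_2: C_2 → C_1 sends each 2-simplex [p,q,r] to [q,r] − [p,r] + [p,q]. For instance
  ∂[v_1,v_3,v_4] = [v_3,v_4] − [v_1,v_4] + [v_1,v_3],
  ∂[v_0,v_2,v_4] = [v_2,v_4] − [v_0,v_4] + [v_0,v_2].
This gives a 10×5 integer matrix of rank 5; reducing to Smith normal form yields diagonal entries (1,1,1,1,1).

Now H_k = ker ∂_k / im ∂_{k+1}, so:

  H_0: rank C_0 − rank ∂_1 = 5 − 4 = 1, and the invariant factors of ∂_1 are all 1, so H_0 = Z.
  H_1: rank ker ∂_1 − rank ∂_2 = (10 − 4) − 5 = 1, and the invariant factors of ∂_2 are all 1, so H_1 = Z.
  H_2: rank ker ∂_2 − rank ∂_3 = (5 − 5) − 0 = 0, and there is no ∂_3, so H_2 = 0.

As a check, the Euler characteristic is 5 − 10 + 5 = 0, which agrees with 1 − 1 + 0 = 0.

H_0 = Z,  H_1 = Z,  H_2 = 0.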